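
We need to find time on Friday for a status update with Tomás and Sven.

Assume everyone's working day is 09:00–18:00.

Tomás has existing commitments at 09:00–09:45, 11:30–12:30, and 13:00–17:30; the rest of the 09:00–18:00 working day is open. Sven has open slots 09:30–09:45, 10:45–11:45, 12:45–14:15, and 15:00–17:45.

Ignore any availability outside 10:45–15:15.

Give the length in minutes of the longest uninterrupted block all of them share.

45 minutes

Tomás free within 09:00–18:00: 09:45–11:30, 12:30–13:00, 17:30–18:00.
Tomás ∩ Sven: 10:45–11:30, 12:45–13:00, 17:30–17:45.
Restricted to 10:45–15:15: 10:45–11:30, 12:45–13:00.
Common window lengths: 45, 15 min; longest is 45.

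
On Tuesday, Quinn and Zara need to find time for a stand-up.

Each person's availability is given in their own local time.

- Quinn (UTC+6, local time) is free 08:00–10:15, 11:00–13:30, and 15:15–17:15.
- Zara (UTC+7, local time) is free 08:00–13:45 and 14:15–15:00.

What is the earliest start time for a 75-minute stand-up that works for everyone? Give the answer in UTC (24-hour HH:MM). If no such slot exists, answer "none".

Quinn → UTC: 02:00–04:15, 05:00–07:30, 09:15–11:15.
Zara → UTC: 01:00–06:45, 07:15–08:00.
Quinn ∩ Zara: 02:00–04:15, 05:00–06:45, 07:15–07:30.
Windows ≥ 75 min: 02:00–04:15, 05:00–06:45.
Earliest such window starts at 02:00.

02:00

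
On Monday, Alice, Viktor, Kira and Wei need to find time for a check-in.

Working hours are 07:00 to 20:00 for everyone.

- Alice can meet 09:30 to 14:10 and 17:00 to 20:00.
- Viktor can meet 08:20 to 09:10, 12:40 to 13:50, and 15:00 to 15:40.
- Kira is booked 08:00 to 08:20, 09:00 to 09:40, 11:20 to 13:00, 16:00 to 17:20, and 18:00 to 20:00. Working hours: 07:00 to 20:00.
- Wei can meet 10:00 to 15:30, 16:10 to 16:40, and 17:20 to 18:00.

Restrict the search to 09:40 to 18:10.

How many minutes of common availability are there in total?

Kira free within 07:00–20:00: 07:00–08:00, 08:20–09:00, 09:40–11:20, 13:00–16:00, 17:20–18:00.
Alice ∩ Viktor: 12:40–13:50.
Alice ∩ Viktor ∩ Kira: 13:00–13:50.
Alice ∩ Viktor ∩ Kira ∩ Wei: 13:00–13:50.
Restricted to 09:40–18:10: 13:00–13:50.
Total common minutes: 50.

50 minutes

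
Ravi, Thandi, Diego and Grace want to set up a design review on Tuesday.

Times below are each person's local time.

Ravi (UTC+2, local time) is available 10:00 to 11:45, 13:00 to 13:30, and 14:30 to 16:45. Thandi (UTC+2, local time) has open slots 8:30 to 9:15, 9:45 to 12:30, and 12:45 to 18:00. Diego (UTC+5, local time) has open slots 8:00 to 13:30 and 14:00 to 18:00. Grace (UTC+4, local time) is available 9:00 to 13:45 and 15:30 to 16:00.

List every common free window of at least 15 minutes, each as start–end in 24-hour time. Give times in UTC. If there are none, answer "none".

Ravi → UTC: 08:00–09:45, 11:00–11:30, 12:30–14:45.
Thandi → UTC: 06:30–07:15, 07:45–10:30, 10:45–16:00.
Diego → UTC: 03:00–08:30, 09:00–13:00.
Grace → UTC: 05:00–09:45, 11:30–12:00.
Ravi ∩ Thandi: 08:00–09:45, 11:00–11:30, 12:30–14:45.
Ravi ∩ Thandi ∩ Diego: 08:00–08:30, 09:00–09:45, 11:00–11:30, 12:30–13:00.
Ravi ∩ Thandi ∩ Diego ∩ Grace: 08:00–08:30, 09:00–09:45.
Windows ≥ 15 min: 08:00–08:30, 09:00–09:45.

08:00–08:30, 09:00–09:45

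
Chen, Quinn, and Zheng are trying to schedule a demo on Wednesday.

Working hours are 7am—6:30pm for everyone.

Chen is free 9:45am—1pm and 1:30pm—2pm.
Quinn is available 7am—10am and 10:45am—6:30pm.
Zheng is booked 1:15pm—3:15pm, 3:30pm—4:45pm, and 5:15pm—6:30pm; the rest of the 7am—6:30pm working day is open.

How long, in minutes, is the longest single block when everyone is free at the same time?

135 minutes

Zheng free within 07:00–18:30: 07:00–13:15, 15:15–15:30, 16:45–17:15.
Chen ∩ Quinn: 09:45–10:00, 10:45–13:00, 13:30–14:00.
Chen ∩ Quinn ∩ Zheng: 09:45–10:00, 10:45–13:00.
Common window lengths: 15, 135 min; longest is 135.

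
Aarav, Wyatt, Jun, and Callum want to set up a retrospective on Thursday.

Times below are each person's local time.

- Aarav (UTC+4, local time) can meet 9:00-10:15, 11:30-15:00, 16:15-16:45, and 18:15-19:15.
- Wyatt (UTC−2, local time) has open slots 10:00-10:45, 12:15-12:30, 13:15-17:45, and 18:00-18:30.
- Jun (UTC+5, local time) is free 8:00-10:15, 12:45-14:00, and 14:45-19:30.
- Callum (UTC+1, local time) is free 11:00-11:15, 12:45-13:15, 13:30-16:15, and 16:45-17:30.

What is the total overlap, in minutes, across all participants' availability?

30 minutes

Aarav → UTC: 05:00–06:15, 07:30–11:00, 12:15–12:45, 14:15–15:15.
Wyatt → UTC: 12:00–12:45, 14:15–14:30, 15:15–19:45, 20:00–20:30.
Jun → UTC: 03:00–05:15, 07:45–09:00, 09:45–14:30.
Callum → UTC: 10:00–10:15, 11:45–12:15, 12:30–15:15, 15:45–16:30.
Aarav ∩ Wyatt: 12:15–12:45, 14:15–14:30.
Aarav ∩ Wyatt ∩ Jun: 12:15–12:45, 14:15–14:30.
Aarav ∩ Wyatt ∩ Jun ∩ Callum: 12:30–12:45, 14:15–14:30.
Total common minutes: 15 + 15 = 30.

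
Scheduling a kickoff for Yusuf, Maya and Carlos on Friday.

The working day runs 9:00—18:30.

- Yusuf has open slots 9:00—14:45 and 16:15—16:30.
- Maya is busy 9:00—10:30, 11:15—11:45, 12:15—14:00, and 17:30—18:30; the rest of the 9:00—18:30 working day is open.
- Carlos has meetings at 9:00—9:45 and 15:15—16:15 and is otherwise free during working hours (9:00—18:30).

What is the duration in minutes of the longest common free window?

Maya free within 09:00–18:30: 10:30–11:15, 11:45–12:15, 14:00–17:30.
Carlos free within 09:00–18:30: 09:45–15:15, 16:15–18:30.
Yusuf ∩ Maya: 10:30–11:15, 11:45–12:15, 14:00–14:45, 16:15–16:30.
Yusuf ∩ Maya ∩ Carlos: 10:30–11:15, 11:45–12:15, 14:00–14:45, 16:15–16:30.
Common window lengths: 45, 30, 45, 15 min; longest is 45.

45 minutes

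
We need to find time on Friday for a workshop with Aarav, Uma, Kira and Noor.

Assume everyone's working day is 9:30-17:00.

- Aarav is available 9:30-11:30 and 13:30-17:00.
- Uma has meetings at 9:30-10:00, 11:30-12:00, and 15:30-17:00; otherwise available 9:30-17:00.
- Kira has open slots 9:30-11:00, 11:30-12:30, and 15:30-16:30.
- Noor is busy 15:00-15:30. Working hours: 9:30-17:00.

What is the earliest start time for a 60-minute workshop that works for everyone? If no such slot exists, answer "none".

Uma free within 09:30–17:00: 10:00–11:30, 12:00–15:30.
Noor free within 09:30–17:00: 09:30–15:00, 15:30–17:00.
Aarav ∩ Uma: 10:00–11:30, 13:30–15:30.
Aarav ∩ Uma ∩ Kira: 10:00–11:00.
Aarav ∩ Uma ∩ Kira ∩ Noor: 10:00–11:00.
Windows ≥ 60 min: 10:00–11:00.
Earliest such window starts at 10:00.

10:00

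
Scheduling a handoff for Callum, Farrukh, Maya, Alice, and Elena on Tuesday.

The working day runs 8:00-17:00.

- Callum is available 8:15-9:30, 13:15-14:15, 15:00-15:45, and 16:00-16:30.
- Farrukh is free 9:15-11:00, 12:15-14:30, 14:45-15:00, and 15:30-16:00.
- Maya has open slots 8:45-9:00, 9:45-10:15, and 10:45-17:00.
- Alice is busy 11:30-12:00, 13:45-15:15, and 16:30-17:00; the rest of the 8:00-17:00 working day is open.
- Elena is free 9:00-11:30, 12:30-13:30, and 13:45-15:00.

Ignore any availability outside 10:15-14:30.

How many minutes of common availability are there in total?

Alice free within 08:00–17:00: 08:00–11:30, 12:00–13:45, 15:15–16:30.
Callum ∩ Farrukh: 09:15–09:30, 13:15–14:15, 15:30–15:45.
Callum ∩ Farrukh ∩ Maya: 13:15–14:15, 15:30–15:45.
Callum ∩ Farrukh ∩ Maya ∩ Alice: 13:15–13:45, 15:30–15:45.
Callum ∩ Farrukh ∩ Maya ∩ Alice ∩ Elena: 13:15–13:30.
Restricted to 10:15–14:30: 13:15–13:30.
Total common minutes: 15.

15 minutes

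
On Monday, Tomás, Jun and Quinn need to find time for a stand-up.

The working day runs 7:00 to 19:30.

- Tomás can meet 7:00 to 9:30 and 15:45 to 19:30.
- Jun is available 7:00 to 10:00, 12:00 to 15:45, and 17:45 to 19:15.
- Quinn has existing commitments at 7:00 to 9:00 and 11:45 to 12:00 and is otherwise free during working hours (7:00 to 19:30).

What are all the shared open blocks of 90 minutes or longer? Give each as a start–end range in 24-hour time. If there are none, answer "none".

Quinn free within 07:00–19:30: 09:00–11:45, 12:00–19:30.
Tomás ∩ Jun: 07:00–09:30, 17:45–19:15.
Tomás ∩ Jun ∩ Quinn: 09:00–09:30, 17:45–19:15.
Windows ≥ 90 min: 17:45–19:15.

17:45–19:15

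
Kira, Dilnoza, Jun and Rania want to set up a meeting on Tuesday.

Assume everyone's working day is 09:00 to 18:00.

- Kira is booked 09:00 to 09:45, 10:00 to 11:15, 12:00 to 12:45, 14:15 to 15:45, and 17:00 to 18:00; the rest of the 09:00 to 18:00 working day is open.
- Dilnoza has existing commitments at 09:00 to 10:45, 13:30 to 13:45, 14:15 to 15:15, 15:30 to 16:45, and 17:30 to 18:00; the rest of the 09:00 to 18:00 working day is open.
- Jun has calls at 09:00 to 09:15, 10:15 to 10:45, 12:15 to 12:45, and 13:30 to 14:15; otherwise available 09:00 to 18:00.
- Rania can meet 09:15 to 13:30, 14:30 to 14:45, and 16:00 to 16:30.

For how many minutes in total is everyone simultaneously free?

90 minutes

Kira free within 09:00–18:00: 09:45–10:00, 11:15–12:00, 12:45–14:15, 15:45–17:00.
Dilnoza free within 09:00–18:00: 10:45–13:30, 13:45–14:15, 15:15–15:30, 16:45–17:30.
Jun free within 09:00–18:00: 09:15–10:15, 10:45–12:15, 12:45–13:30, 14:15–18:00.
Kira ∩ Dilnoza: 11:15–12:00, 12:45–13:30, 13:45–14:15, 16:45–17:00.
Kira ∩ Dilnoza ∩ Jun: 11:15–12:00, 12:45–13:30, 16:45–17:00.
Kira ∩ Dilnoza ∩ Jun ∩ Rania: 11:15–12:00, 12:45–13:30.
Total common minutes: 45 + 45 = 90.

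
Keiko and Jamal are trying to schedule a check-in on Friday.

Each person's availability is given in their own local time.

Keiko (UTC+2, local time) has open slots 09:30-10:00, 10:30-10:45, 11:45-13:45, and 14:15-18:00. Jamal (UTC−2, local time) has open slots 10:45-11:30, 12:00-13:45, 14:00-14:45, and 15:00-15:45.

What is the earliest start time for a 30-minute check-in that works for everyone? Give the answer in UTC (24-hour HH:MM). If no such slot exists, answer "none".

12:45

Keiko → UTC: 07:30–08:00, 08:30–08:45, 09:45–11:45, 12:15–16:00.
Jamal → UTC: 12:45–13:30, 14:00–15:45, 16:00–16:45, 17:00–17:45.
Keiko ∩ Jamal: 12:45–13:30, 14:00–15:45.
Windows ≥ 30 min: 12:45–13:30, 14:00–15:45.
Earliest such window starts at 12:45.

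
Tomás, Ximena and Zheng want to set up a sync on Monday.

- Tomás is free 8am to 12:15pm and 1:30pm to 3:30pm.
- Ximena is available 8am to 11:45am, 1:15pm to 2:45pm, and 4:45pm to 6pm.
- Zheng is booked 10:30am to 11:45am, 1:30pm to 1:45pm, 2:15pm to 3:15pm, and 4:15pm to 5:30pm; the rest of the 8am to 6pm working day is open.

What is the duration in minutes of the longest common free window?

Zheng free within 08:00–18:00: 08:00–10:30, 11:45–13:30, 13:45–14:15, 15:15–16:15, 17:30–18:00.
Tomás ∩ Ximena: 08:00–11:45, 13:30–14:45.
Tomás ∩ Ximena ∩ Zheng: 08:00–10:30, 13:45–14:15.
Common window lengths: 150, 30 min; longest is 150.

150 minutes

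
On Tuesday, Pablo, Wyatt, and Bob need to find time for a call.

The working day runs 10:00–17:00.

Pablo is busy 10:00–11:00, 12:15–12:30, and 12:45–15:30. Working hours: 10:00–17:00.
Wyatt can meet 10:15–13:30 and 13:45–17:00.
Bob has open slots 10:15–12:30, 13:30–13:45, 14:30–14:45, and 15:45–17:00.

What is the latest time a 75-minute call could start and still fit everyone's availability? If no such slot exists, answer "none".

15:45

Pablo free within 10:00–17:00: 11:00–12:15, 12:30–12:45, 15:30–17:00.
Pablo ∩ Wyatt: 11:00–12:15, 12:30–12:45, 15:30–17:00.
Pablo ∩ Wyatt ∩ Bob: 11:00–12:15, 15:45–17:00.
Windows ≥ 75 min: 11:00–12:15, 15:45–17:00.
Latest start in the last window 15:45–17:00 is 17:00 − 75 min = 15:45.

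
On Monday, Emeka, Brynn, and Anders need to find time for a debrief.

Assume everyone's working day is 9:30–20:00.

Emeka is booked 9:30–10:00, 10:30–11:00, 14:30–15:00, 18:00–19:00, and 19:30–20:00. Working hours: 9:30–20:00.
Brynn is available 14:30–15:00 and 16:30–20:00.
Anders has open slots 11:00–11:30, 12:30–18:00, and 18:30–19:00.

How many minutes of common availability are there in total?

Emeka free within 09:30–20:00: 10:00–10:30, 11:00–14:30, 15:00–18:00, 19:00–19:30.
Emeka ∩ Brynn: 16:30–18:00, 19:00–19:30.
Emeka ∩ Brynn ∩ Anders: 16:30–18:00.
Total common minutes: 90.

90 minutes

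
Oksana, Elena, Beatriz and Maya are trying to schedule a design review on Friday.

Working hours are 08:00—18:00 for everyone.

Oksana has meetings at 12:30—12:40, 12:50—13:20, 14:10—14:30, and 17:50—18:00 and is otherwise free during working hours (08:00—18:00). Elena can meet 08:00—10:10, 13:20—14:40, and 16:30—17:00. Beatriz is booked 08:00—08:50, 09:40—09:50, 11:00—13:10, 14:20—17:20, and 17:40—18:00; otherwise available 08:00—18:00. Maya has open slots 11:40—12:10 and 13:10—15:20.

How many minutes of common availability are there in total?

50 minutes

Oksana free within 08:00–18:00: 08:00–12:30, 12:40–12:50, 13:20–14:10, 14:30–17:50.
Beatriz free within 08:00–18:00: 08:50–09:40, 09:50–11:00, 13:10–14:20, 17:20–17:40.
Oksana ∩ Elena: 08:00–10:10, 13:20–14:10, 14:30–14:40, 16:30–17:00.
Oksana ∩ Elena ∩ Beatriz: 08:50–09:40, 09:50–10:10, 13:20–14:10.
Oksana ∩ Elena ∩ Beatriz ∩ Maya: 13:20–14:10.
Total common minutes: 50.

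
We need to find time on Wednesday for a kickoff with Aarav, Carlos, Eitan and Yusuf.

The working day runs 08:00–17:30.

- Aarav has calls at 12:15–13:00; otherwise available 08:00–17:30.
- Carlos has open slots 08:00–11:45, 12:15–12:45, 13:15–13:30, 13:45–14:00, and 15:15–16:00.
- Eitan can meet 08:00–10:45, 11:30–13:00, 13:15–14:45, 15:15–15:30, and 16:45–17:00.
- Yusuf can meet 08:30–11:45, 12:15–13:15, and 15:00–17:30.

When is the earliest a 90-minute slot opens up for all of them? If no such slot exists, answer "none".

08:30

Aarav free within 08:00–17:30: 08:00–12:15, 13:00–17:30.
Aarav ∩ Carlos: 08:00–11:45, 13:15–13:30, 13:45–14:00, 15:15–16:00.
Aarav ∩ Carlos ∩ Eitan: 08:00–10:45, 11:30–11:45, 13:15–13:30, 13:45–14:00, 15:15–15:30.
Aarav ∩ Carlos ∩ Eitan ∩ Yusuf: 08:30–10:45, 11:30–11:45, 15:15–15:30.
Windows ≥ 90 min: 08:30–10:45.
Earliest such window starts at 08:30.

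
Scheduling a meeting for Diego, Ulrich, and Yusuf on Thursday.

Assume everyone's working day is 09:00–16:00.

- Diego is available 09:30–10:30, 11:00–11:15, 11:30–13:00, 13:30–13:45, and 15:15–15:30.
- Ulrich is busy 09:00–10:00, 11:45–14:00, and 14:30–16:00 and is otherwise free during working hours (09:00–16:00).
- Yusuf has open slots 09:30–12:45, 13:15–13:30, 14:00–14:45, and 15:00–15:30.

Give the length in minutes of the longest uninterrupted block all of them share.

30 minutes

Ulrich free within 09:00–16:00: 10:00–11:45, 14:00–14:30.
Diego ∩ Ulrich: 10:00–10:30, 11:00–11:15, 11:30–11:45.
Diego ∩ Ulrich ∩ Yusuf: 10:00–10:30, 11:00–11:15, 11:30–11:45.
Common window lengths: 30, 15, 15 min; longest is 30.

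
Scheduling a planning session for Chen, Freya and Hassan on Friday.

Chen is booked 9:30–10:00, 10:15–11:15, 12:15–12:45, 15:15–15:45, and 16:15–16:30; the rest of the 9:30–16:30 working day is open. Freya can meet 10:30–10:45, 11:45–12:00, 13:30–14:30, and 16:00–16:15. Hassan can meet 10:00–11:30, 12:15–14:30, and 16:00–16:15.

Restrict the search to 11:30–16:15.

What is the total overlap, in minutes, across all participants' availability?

75 minutes

Chen free within 09:30–16:30: 10:00–10:15, 11:15–12:15, 12:45–15:15, 15:45–16:15.
Chen ∩ Freya: 11:45–12:00, 13:30–14:30, 16:00–16:15.
Chen ∩ Freya ∩ Hassan: 13:30–14:30, 16:00–16:15.
Restricted to 11:30–16:15: 13:30–14:30, 16:00–16:15.
Total common minutes: 60 + 15 = 75.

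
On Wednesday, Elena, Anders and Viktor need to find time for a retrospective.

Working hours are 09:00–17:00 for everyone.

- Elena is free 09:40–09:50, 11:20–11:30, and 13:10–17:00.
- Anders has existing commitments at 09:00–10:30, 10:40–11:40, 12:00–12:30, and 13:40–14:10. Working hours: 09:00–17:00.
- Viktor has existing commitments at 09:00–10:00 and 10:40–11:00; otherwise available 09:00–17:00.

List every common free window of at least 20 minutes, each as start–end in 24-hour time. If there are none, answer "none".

Anders free within 09:00–17:00: 10:30–10:40, 11:40–12:00, 12:30–13:40, 14:10–17:00.
Viktor free within 09:00–17:00: 10:00–10:40, 11:00–17:00.
Elena ∩ Anders: 13:10–13:40, 14:10–17:00.
Elena ∩ Anders ∩ Viktor: 13:10–13:40, 14:10–17:00.
Windows ≥ 20 min: 13:10–13:40, 14:10–17:00.

13:10–13:40, 14:10–17:00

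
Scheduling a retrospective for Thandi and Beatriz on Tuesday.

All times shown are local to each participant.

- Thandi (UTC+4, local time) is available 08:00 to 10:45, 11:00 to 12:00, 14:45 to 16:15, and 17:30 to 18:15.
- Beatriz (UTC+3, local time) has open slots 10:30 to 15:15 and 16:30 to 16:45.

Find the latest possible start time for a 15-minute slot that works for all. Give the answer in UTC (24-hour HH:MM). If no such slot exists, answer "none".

13:30

Thandi → UTC: 04:00–06:45, 07:00–08:00, 10:45–12:15, 13:30–14:15.
Beatriz → UTC: 07:30–12:15, 13:30–13:45.
Thandi ∩ Beatriz: 07:30–08:00, 10:45–12:15, 13:30–13:45.
Windows ≥ 15 min: 07:30–08:00, 10:45–12:15, 13:30–13:45.
Latest start in the last window 13:30–13:45 is 13:45 − 15 min = 13:30.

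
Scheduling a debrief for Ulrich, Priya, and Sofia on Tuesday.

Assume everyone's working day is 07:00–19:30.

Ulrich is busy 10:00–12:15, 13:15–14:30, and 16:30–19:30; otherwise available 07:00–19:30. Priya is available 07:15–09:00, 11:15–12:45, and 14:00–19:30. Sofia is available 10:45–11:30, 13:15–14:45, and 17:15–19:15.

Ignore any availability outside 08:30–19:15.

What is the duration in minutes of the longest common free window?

15 minutes

Ulrich free within 07:00–19:30: 07:00–10:00, 12:15–13:15, 14:30–16:30.
Ulrich ∩ Priya: 07:15–09:00, 12:15–12:45, 14:30–16:30.
Ulrich ∩ Priya ∩ Sofia: 14:30–14:45.
Restricted to 08:30–19:15: 14:30–14:45.
Single common window of 15 minutes.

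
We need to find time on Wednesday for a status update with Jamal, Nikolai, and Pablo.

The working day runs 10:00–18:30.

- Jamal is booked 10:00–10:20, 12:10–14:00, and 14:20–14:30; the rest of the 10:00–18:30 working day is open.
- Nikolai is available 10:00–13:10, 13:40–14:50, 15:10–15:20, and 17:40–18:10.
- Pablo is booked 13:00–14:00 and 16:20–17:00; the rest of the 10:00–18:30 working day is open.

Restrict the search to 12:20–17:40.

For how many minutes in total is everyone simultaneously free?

50 minutes

Jamal free within 10:00–18:30: 10:20–12:10, 14:00–14:20, 14:30–18:30.
Pablo free within 10:00–18:30: 10:00–13:00, 14:00–16:20, 17:00–18:30.
Jamal ∩ Nikolai: 10:20–12:10, 14:00–14:20, 14:30–14:50, 15:10–15:20, 17:40–18:10.
Jamal ∩ Nikolai ∩ Pablo: 10:20–12:10, 14:00–14:20, 14:30–14:50, 15:10–15:20, 17:40–18:10.
Restricted to 12:20–17:40: 14:00–14:20, 14:30–14:50, 15:10–15:20.
Total common minutes: 20 + 20 + 10 = 50.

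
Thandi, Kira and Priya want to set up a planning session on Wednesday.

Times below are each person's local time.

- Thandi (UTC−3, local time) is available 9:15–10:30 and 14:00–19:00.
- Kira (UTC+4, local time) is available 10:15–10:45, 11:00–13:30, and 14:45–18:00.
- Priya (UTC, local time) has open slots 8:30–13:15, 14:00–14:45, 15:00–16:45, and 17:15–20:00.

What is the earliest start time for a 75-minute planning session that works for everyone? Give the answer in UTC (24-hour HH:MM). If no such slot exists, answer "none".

none

Thandi → UTC: 12:15–13:30, 17:00–22:00.
Kira → UTC: 06:15–06:45, 07:00–09:30, 10:45–14:00.
Priya → UTC: 08:30–13:15, 14:00–14:45, 15:00–16:45, 17:15–20:00.
Thandi ∩ Kira: 12:15–13:30.
Thandi ∩ Kira ∩ Priya: 12:15–13:15.
Windows ≥ 75 min: (none).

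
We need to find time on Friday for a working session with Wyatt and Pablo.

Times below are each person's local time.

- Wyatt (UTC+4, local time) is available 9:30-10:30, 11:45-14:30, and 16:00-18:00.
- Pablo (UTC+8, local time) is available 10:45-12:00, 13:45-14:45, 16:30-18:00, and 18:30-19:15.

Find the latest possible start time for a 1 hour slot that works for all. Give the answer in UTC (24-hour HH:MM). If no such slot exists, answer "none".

Wyatt → UTC: 05:30–06:30, 07:45–10:30, 12:00–14:00.
Pablo → UTC: 02:45–04:00, 05:45–06:45, 08:30–10:00, 10:30–11:15.
Wyatt ∩ Pablo: 05:45–06:30, 08:30–10:00.
Windows ≥ 60 min: 08:30–10:00.
Latest start in the last window 08:30–10:00 is 10:00 − 60 min = 09:00.

09:00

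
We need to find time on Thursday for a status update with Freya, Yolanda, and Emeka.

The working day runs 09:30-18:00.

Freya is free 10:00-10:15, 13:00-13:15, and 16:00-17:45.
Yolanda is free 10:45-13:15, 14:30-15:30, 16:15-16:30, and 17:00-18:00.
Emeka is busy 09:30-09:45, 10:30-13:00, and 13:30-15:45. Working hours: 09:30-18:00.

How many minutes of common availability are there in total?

Emeka free within 09:30–18:00: 09:45–10:30, 13:00–13:30, 15:45–18:00.
Freya ∩ Yolanda: 13:00–13:15, 16:15–16:30, 17:00–17:45.
Freya ∩ Yolanda ∩ Emeka: 13:00–13:15, 16:15–16:30, 17:00–17:45.
Total common minutes: 15 + 15 + 45 = 75.

75 minutes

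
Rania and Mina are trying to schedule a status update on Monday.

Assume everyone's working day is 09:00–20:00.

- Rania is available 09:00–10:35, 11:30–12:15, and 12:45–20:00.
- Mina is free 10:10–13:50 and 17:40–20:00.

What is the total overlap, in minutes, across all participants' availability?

275 minutes

Rania ∩ Mina: 10:10–10:35, 11:30–12:15, 12:45–13:50, 17:40–20:00.
Total common minutes: 25 + 45 + 65 + 140 = 275.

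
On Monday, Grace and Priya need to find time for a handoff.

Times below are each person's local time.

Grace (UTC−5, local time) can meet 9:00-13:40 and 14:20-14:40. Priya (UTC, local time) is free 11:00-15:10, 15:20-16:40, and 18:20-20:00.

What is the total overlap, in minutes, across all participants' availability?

Grace → UTC: 14:00–18:40, 19:20–19:40.
Priya → UTC: 11:00–15:10, 15:20–16:40, 18:20–20:00.
Grace ∩ Priya: 14:00–15:10, 15:20–16:40, 18:20–18:40, 19:20–19:40.
Total common minutes: 70 + 80 + 20 + 20 = 190.

190 minutes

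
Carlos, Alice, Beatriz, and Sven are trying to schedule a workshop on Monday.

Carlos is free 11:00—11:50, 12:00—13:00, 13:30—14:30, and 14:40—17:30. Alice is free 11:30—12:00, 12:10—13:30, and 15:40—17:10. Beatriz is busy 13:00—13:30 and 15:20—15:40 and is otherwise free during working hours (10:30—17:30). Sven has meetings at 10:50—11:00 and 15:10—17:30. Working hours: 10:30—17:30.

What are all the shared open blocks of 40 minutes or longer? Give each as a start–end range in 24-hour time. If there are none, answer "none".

12:10–13:00

Beatriz free within 10:30–17:30: 10:30–13:00, 13:30–15:20, 15:40–17:30.
Sven free within 10:30–17:30: 10:30–10:50, 11:00–15:10.
Carlos ∩ Alice: 11:30–11:50, 12:10–13:00, 15:40–17:10.
Carlos ∩ Alice ∩ Beatriz: 11:30–11:50, 12:10–13:00, 15:40–17:10.
Carlos ∩ Alice ∩ Beatriz ∩ Sven: 11:30–11:50, 12:10–13:00.
Windows ≥ 40 min: 12:10–13:00.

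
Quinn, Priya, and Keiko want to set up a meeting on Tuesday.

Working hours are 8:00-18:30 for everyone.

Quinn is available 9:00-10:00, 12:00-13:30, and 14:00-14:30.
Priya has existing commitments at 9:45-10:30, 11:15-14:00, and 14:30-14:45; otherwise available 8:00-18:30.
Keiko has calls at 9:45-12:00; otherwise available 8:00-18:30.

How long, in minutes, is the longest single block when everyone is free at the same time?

Priya free within 08:00–18:30: 08:00–09:45, 10:30–11:15, 14:00–14:30, 14:45–18:30.
Keiko free within 08:00–18:30: 08:00–09:45, 12:00–18:30.
Quinn ∩ Priya: 09:00–09:45, 14:00–14:30.
Quinn ∩ Priya ∩ Keiko: 09:00–09:45, 14:00–14:30.
Common window lengths: 45, 30 min; longest is 45.

45 minutes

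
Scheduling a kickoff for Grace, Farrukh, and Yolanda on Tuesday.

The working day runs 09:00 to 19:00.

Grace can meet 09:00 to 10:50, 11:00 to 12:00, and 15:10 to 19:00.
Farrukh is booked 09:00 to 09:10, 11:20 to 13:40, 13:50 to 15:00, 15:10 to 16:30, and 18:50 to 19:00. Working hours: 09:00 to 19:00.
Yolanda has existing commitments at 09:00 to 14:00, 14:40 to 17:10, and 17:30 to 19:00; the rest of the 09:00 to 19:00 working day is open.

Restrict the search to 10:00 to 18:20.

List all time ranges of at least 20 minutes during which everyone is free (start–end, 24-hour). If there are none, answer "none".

Farrukh free within 09:00–19:00: 09:10–11:20, 13:40–13:50, 15:00–15:10, 16:30–18:50.
Yolanda free within 09:00–19:00: 14:00–14:40, 17:10–17:30.
Grace ∩ Farrukh: 09:10–10:50, 11:00–11:20, 16:30–18:50.
Grace ∩ Farrukh ∩ Yolanda: 17:10–17:30.
Restricted to 10:00–18:20: 17:10–17:30.
Windows ≥ 20 min: 17:10–17:30.

17:10–17:30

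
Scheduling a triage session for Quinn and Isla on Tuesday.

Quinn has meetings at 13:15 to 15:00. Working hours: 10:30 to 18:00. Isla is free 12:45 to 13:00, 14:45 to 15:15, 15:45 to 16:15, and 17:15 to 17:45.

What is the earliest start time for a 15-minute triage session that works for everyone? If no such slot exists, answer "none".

12:45

Quinn free within 10:30–18:00: 10:30–13:15, 15:00–18:00.
Quinn ∩ Isla: 12:45–13:00, 15:00–15:15, 15:45–16:15, 17:15–17:45.
Windows ≥ 15 min: 12:45–13:00, 15:00–15:15, 15:45–16:15, 17:15–17:45.
Earliest such window starts at 12:45.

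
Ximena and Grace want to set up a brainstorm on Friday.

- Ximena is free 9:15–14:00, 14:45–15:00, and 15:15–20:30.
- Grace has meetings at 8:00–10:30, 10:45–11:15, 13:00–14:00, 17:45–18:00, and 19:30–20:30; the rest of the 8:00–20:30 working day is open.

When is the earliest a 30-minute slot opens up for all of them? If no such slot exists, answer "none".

Grace free within 08:00–20:30: 10:30–10:45, 11:15–13:00, 14:00–17:45, 18:00–19:30.
Ximena ∩ Grace: 10:30–10:45, 11:15–13:00, 14:45–15:00, 15:15–17:45, 18:00–19:30.
Windows ≥ 30 min: 11:15–13:00, 15:15–17:45, 18:00–19:30.
Earliest such window starts at 11:15.

11:15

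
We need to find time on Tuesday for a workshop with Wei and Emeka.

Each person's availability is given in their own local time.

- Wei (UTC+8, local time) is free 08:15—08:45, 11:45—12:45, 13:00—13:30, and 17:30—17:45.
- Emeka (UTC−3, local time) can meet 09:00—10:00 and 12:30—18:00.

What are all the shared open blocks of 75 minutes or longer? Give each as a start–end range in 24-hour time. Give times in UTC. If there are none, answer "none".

none

Wei → UTC: 00:15–00:45, 03:45–04:45, 05:00–05:30, 09:30–09:45.
Emeka → UTC: 12:00–13:00, 15:30–21:00.
Wei ∩ Emeka: (none).
Windows ≥ 75 min: (none).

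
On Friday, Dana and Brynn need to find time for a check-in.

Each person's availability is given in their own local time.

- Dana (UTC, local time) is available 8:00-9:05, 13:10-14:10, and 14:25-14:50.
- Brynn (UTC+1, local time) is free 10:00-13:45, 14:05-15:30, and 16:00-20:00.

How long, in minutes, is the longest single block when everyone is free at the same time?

Dana → UTC: 08:00–09:05, 13:10–14:10, 14:25–14:50.
Brynn → UTC: 09:00–12:45, 13:05–14:30, 15:00–19:00.
Dana ∩ Brynn: 09:00–09:05, 13:10–14:10, 14:25–14:30.
Common window lengths: 5, 60, 5 min; longest is 60.

60 minutes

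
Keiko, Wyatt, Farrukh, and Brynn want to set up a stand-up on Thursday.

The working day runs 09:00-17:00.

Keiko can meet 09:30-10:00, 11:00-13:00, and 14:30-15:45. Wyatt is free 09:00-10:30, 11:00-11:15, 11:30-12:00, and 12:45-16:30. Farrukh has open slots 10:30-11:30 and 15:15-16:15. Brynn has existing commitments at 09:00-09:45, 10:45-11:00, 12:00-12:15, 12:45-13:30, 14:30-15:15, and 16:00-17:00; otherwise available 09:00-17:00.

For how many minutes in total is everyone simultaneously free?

Brynn free within 09:00–17:00: 09:45–10:45, 11:00–12:00, 12:15–12:45, 13:30–14:30, 15:15–16:00.
Keiko ∩ Wyatt: 09:30–10:00, 11:00–11:15, 11:30–12:00, 12:45–13:00, 14:30–15:45.
Keiko ∩ Wyatt ∩ Farrukh: 11:00–11:15, 15:15–15:45.
Keiko ∩ Wyatt ∩ Farrukh ∩ Brynn: 11:00–11:15, 15:15–15:45.
Total common minutes: 15 + 30 = 45.

45 minutes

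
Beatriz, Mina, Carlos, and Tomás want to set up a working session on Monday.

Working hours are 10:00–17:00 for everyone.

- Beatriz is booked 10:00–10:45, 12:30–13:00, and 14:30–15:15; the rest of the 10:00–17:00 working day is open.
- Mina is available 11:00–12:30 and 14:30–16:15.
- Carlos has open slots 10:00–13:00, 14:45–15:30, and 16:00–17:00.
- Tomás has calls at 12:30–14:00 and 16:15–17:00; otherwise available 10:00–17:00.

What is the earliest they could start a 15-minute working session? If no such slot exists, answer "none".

Beatriz free within 10:00–17:00: 10:45–12:30, 13:00–14:30, 15:15–17:00.
Tomás free within 10:00–17:00: 10:00–12:30, 14:00–16:15.
Beatriz ∩ Mina: 11:00–12:30, 15:15–16:15.
Beatriz ∩ Mina ∩ Carlos: 11:00–12:30, 15:15–15:30, 16:00–16:15.
Beatriz ∩ Mina ∩ Carlos ∩ Tomás: 11:00–12:30, 15:15–15:30, 16:00–16:15.
Windows ≥ 15 min: 11:00–12:30, 15:15–15:30, 16:00–16:15.
Earliest such window starts at 11:00.

11:00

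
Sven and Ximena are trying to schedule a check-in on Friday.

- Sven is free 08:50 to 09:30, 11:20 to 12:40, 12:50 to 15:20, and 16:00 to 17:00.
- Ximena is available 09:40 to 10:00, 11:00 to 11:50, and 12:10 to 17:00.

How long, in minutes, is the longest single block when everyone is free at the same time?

150 minutes

Sven ∩ Ximena: 11:20–11:50, 12:10–12:40, 12:50–15:20, 16:00–17:00.
Common window lengths: 30, 30, 150, 60 min; longest is 150.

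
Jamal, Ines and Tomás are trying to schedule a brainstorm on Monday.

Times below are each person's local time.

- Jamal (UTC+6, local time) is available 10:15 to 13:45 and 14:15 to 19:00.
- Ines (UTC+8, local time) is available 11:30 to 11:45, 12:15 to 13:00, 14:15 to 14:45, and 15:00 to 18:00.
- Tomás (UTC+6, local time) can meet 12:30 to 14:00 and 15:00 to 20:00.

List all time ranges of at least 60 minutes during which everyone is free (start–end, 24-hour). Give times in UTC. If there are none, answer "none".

09:00–10:00

Jamal → UTC: 04:15–07:45, 08:15–13:00.
Ines → UTC: 03:30–03:45, 04:15–05:00, 06:15–06:45, 07:00–10:00.
Tomás → UTC: 06:30–08:00, 09:00–14:00.
Jamal ∩ Ines: 04:15–05:00, 06:15–06:45, 07:00–07:45, 08:15–10:00.
Jamal ∩ Ines ∩ Tomás: 06:30–06:45, 07:00–07:45, 09:00–10:00.
Windows ≥ 60 min: 09:00–10:00.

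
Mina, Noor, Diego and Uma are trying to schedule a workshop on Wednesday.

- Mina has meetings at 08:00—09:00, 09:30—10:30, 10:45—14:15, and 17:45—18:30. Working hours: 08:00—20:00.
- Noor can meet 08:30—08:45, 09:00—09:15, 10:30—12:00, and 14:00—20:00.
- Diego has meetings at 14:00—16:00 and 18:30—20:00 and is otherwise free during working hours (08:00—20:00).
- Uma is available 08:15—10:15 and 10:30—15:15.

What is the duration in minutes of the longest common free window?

15 minutes

Mina free within 08:00–20:00: 09:00–09:30, 10:30–10:45, 14:15–17:45, 18:30–20:00.
Diego free within 08:00–20:00: 08:00–14:00, 16:00–18:30.
Mina ∩ Noor: 09:00–09:15, 10:30–10:45, 14:15–17:45, 18:30–20:00.
Mina ∩ Noor ∩ Diego: 09:00–09:15, 10:30–10:45, 16:00–17:45.
Mina ∩ Noor ∩ Diego ∩ Uma: 09:00–09:15, 10:30–10:45.
Common window lengths: 15, 15 min; longest is 15.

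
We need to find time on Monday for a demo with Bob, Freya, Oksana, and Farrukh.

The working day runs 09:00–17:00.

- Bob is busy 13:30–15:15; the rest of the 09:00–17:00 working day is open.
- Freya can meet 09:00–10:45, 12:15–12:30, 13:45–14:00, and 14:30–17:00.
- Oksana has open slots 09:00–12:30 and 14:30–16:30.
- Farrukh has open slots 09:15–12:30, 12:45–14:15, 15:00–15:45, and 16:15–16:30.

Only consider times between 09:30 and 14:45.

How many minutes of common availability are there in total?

90 minutes

Bob free within 09:00–17:00: 09:00–13:30, 15:15–17:00.
Bob ∩ Freya: 09:00–10:45, 12:15–12:30, 15:15–17:00.
Bob ∩ Freya ∩ Oksana: 09:00–10:45, 12:15–12:30, 15:15–16:30.
Bob ∩ Freya ∩ Oksana ∩ Farrukh: 09:15–10:45, 12:15–12:30, 15:15–15:45, 16:15–16:30.
Restricted to 09:30–14:45: 09:30–10:45, 12:15–12:30.
Total common minutes: 75 + 15 = 90.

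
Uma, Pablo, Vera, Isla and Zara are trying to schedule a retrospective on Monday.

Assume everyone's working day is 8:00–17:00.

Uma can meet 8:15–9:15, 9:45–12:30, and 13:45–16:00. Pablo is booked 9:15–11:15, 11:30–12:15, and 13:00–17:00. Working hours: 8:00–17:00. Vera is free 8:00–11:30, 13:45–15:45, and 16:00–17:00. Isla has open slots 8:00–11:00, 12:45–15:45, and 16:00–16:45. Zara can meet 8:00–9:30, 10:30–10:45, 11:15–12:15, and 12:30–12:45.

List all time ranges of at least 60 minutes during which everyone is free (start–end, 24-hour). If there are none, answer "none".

08:15–09:15

Pablo free within 08:00–17:00: 08:00–09:15, 11:15–11:30, 12:15–13:00.
Uma ∩ Pablo: 08:15–09:15, 11:15–11:30, 12:15–12:30.
Uma ∩ Pablo ∩ Vera: 08:15–09:15, 11:15–11:30.
Uma ∩ Pablo ∩ Vera ∩ Isla: 08:15–09:15.
Uma ∩ Pablo ∩ Vera ∩ Isla ∩ Zara: 08:15–09:15.
Windows ≥ 60 min: 08:15–09:15.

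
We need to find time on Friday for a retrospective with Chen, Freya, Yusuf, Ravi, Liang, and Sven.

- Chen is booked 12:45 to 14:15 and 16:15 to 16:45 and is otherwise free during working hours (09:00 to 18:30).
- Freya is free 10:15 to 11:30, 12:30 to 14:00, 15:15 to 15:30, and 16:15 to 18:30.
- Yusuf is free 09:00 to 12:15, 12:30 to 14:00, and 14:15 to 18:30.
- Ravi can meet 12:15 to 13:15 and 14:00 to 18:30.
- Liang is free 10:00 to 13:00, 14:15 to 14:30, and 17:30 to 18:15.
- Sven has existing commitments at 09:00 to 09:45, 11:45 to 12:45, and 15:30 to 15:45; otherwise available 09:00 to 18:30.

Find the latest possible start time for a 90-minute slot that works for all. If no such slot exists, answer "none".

Chen free within 09:00–18:30: 09:00–12:45, 14:15–16:15, 16:45–18:30.
Sven free within 09:00–18:30: 09:45–11:45, 12:45–15:30, 15:45–18:30.
Chen ∩ Freya: 10:15–11:30, 12:30–12:45, 15:15–15:30, 16:45–18:30.
Chen ∩ Freya ∩ Yusuf: 10:15–11:30, 12:30–12:45, 15:15–15:30, 16:45–18:30.
Chen ∩ Freya ∩ Yusuf ∩ Ravi: 12:30–12:45, 15:15–15:30, 16:45–18:30.
Chen ∩ Freya ∩ Yusuf ∩ Ravi ∩ Liang: 12:30–12:45, 17:30–18:15.
Chen ∩ Freya ∩ Yusuf ∩ Ravi ∩ Liang ∩ Sven: 17:30–18:15.
Windows ≥ 90 min: (none).

none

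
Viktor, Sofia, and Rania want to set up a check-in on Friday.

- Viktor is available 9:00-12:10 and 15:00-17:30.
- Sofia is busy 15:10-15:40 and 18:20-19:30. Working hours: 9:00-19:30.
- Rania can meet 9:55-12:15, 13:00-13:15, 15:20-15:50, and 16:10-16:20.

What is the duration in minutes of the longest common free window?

Sofia free within 09:00–19:30: 09:00–15:10, 15:40–18:20.
Viktor ∩ Sofia: 09:00–12:10, 15:00–15:10, 15:40–17:30.
Viktor ∩ Sofia ∩ Rania: 09:55–12:10, 15:40–15:50, 16:10–16:20.
Common window lengths: 135, 10, 10 min; longest is 135.

135 minutes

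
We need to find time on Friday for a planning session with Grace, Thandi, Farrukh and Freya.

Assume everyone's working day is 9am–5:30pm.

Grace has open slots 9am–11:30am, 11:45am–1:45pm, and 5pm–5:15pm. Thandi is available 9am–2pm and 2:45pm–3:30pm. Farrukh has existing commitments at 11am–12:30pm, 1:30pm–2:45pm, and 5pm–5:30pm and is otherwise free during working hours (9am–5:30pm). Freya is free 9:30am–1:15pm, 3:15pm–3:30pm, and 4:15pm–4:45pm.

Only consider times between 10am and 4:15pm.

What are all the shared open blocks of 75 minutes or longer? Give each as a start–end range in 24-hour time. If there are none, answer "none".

none

Farrukh free within 09:00–17:30: 09:00–11:00, 12:30–13:30, 14:45–17:00.
Grace ∩ Thandi: 09:00–11:30, 11:45–13:45.
Grace ∩ Thandi ∩ Farrukh: 09:00–11:00, 12:30–13:30.
Grace ∩ Thandi ∩ Farrukh ∩ Freya: 09:30–11:00, 12:30–13:15.
Restricted to 10:00–16:15: 10:00–11:00, 12:30–13:15.
Windows ≥ 75 min: (none).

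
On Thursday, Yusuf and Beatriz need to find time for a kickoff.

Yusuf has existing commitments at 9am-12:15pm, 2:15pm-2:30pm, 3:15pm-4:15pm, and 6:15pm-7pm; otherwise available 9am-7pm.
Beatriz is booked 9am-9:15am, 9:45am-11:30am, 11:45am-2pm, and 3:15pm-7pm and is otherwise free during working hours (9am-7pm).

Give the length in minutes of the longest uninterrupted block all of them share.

Yusuf free within 09:00–19:00: 12:15–14:15, 14:30–15:15, 16:15–18:15.
Beatriz free within 09:00–19:00: 09:15–09:45, 11:30–11:45, 14:00–15:15.
Yusuf ∩ Beatriz: 14:00–14:15, 14:30–15:15.
Common window lengths: 15, 45 min; longest is 45.

45 minutes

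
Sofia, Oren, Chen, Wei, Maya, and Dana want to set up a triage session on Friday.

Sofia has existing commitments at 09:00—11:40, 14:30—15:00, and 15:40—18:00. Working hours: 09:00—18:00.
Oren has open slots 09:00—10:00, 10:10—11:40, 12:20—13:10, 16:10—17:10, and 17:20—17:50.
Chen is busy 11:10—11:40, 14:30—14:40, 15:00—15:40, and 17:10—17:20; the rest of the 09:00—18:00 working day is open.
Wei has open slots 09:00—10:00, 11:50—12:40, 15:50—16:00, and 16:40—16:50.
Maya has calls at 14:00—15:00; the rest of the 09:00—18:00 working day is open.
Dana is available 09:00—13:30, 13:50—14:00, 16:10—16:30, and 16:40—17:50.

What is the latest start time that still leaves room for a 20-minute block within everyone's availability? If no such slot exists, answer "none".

12:20

Sofia free within 09:00–18:00: 11:40–14:30, 15:00–15:40.
Chen free within 09:00–18:00: 09:00–11:10, 11:40–14:30, 14:40–15:00, 15:40–17:10, 17:20–18:00.
Maya free within 09:00–18:00: 09:00–14:00, 15:00–18:00.
Sofia ∩ Oren: 12:20–13:10.
Sofia ∩ Oren ∩ Chen: 12:20–13:10.
Sofia ∩ Oren ∩ Chen ∩ Wei: 12:20–12:40.
Sofia ∩ Oren ∩ Chen ∩ Wei ∩ Maya: 12:20–12:40.
Sofia ∩ Oren ∩ Chen ∩ Wei ∩ Maya ∩ Dana: 12:20–12:40.
Windows ≥ 20 min: 12:20–12:40.
Latest start in the last window 12:20–12:40 is 12:40 − 20 min = 12:20.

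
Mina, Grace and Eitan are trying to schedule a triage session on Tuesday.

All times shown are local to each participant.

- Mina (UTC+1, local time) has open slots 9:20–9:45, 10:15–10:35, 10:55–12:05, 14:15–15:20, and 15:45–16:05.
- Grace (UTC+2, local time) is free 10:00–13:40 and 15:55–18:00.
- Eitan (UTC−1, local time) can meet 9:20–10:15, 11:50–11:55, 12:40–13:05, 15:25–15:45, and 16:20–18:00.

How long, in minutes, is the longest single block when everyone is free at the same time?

Mina → UTC: 08:20–08:45, 09:15–09:35, 09:55–11:05, 13:15–14:20, 14:45–15:05.
Grace → UTC: 08:00–11:40, 13:55–16:00.
Eitan → UTC: 10:20–11:15, 12:50–12:55, 13:40–14:05, 16:25–16:45, 17:20–19:00.
Mina ∩ Grace: 08:20–08:45, 09:15–09:35, 09:55–11:05, 13:55–14:20, 14:45–15:05.
Mina ∩ Grace ∩ Eitan: 10:20–11:05, 13:55–14:05.
Common window lengths: 45, 10 min; longest is 45.

45 minutes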